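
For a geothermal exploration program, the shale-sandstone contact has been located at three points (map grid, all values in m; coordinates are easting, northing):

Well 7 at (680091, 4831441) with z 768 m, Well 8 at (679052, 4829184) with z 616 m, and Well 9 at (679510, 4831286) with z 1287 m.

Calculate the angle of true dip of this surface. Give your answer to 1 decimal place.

Let the plane be z = a·easting + b·northing + c.
Well 8−Well 7: −1039a − 2257b = −152;  Well 9−Well 7: −581a − 155b = 519.
Solving gives a = −1.03884, b = 0.54557.
Gradient magnitude |∇z| = √(a² + b²) = √(1.07918 + 0.29765) = 1.17338.
True dip = arctan(1.17338) = 49.6°, dipping toward ESE (azimuth ≈ 118°).

49.6°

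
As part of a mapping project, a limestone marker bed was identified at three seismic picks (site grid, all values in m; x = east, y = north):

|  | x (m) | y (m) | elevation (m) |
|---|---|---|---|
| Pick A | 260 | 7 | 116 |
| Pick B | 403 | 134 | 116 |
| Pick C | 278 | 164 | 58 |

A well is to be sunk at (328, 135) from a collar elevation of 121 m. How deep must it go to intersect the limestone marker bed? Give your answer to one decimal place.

Let the plane be z = a·x + b·y + c.
Pick B−Pick A: 143a + 127b = 0;  Pick C−Pick A: 18a + 157b = −58.
Solving gives a = 0.36529, b = −0.41131.
Then c = 116 − a·260 − b·7 = 23.90.
At (328, 135): z_contact = 119.81 − 55.53 + 23.90 = 88.19 m.
Depth below ground = 121 − 88.19 = 32.8 m.

32.8 m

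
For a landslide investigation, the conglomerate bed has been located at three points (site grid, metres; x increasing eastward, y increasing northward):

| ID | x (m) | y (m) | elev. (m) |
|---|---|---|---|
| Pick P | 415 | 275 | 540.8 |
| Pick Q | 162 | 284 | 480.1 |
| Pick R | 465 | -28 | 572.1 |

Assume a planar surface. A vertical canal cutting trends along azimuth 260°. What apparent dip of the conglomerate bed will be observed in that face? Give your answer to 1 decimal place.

Two edge vectors: Pick P→Pick Q = (-253, 9, -60.7), Pick P→Pick R = (50, -303, 31.3).
Normal n = (Pick P→Pick Q) × (Pick P→Pick R) = (-18110.4, 4883.9, 76209).
So ∂z/∂x = −n_x/n_z = 0.23764 and ∂z/∂y = −n_y/n_z = −0.06409.
Unit vector along 260° is (sin 260°, cos 260°) = (-0.9848, -0.1736).
Slope in that direction = a·(-0.9848) + b·(-0.1736) = −0.22290.
Apparent dip = arctan|0.22290| = 12.6° (true dip is 13.8°, so apparent ≤ true as expected).

12.6°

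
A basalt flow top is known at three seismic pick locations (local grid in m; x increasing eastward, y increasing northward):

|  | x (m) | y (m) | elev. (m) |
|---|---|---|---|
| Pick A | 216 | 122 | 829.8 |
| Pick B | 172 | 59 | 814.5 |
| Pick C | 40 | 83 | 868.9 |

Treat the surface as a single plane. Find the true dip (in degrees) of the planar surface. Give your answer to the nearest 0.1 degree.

29.8°

Two edge vectors: Pick A→Pick B = (-44, -63, -15.3), Pick A→Pick C = (-176, -39, 39.1).
Normal n = (Pick A→Pick B) × (Pick A→Pick C) = (-3060, 4413.2, -9372).
So ∂z/∂x = −n_x/n_z = −0.32650 and ∂z/∂y = −n_y/n_z = 0.47089.
Gradient magnitude |∇z| = √(a² + b²) = √(0.10661 + 0.22174) = 0.57301.
True dip = arctan(0.57301) = 29.8°, dipping toward SE (azimuth ≈ 145°).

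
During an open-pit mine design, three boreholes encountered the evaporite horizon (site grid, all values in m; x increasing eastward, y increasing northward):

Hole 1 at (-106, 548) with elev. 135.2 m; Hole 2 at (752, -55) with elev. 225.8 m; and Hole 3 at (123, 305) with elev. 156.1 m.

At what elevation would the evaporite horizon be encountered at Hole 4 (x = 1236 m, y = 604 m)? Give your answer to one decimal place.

Let the plane be z = a·x + b·y + c.
Hole 2−Hole 1: 858a − 603b = 90.6;  Hole 3−Hole 1: 229a − 243b = 20.9.
Solving gives a = 0.133696, b = 0.039985.
Then c = 135.2 − a·-106 − b·548 = 127.46.
At (1236, 604): z = 165.2 + 24.2 + 127.46 = 316.9 m.

316.9 m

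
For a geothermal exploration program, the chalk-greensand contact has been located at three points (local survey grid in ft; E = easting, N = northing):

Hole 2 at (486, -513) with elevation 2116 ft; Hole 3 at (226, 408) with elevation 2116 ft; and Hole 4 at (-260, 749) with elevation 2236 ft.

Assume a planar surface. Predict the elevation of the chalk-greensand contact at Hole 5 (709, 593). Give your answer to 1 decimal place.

Two edge vectors: Hole 2→Hole 3 = (-260, 921, 0), Hole 2→Hole 4 = (-746, 1262, 120).
Normal n = (Hole 2→Hole 3) × (Hole 2→Hole 4) = (110520, 31200, 358946).
So ∂z/∂E = −n_x/n_z = −0.30790 and ∂z/∂N = −n_y/n_z = −0.08692.
Intercept c from Hole 2: 2116 + 149.64 − 44.59 = 2221.05.
At (709, 593): z = −218.3 − 51.5 + 2221.05 = 1951.2 ft.

1951.2 ft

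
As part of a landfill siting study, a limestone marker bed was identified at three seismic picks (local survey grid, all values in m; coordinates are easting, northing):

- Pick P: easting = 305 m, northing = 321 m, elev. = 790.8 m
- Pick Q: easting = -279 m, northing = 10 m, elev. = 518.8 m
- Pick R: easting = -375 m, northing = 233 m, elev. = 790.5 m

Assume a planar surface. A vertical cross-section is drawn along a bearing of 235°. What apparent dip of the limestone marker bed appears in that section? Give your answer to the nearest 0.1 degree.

28.4°

Two edge vectors: Pick P→Pick Q = (-584, -311, -272), Pick P→Pick R = (-680, -88, -0.3).
Normal n = (Pick P→Pick Q) × (Pick P→Pick R) = (-23842.7, 184784.8, -160088).
So ∂z/∂easting = −n_x/n_z = −0.14893 and ∂z/∂northing = −n_y/n_z = 1.15427.
Unit vector along 235° is (sin 235°, cos 235°) = (-0.8192, -0.5736).
Slope in that direction = a·(-0.8192) + b·(-0.5736) = −0.54006.
Apparent dip = arctan|0.54006| = 28.4° (true dip is 49.3°, so apparent ≤ true as expected).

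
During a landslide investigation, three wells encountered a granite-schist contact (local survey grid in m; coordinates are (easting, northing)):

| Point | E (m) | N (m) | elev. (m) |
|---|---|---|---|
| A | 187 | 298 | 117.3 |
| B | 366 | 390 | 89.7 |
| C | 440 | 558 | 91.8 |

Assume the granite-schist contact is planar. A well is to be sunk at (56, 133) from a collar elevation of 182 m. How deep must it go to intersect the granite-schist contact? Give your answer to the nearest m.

Let the plane be z = a·E + b·N + c.
B−A: 179a + 92b = −27.6;  C−A: 253a + 260b = −25.5.
Solving gives a = −0.20762, b = 0.10395.
Then c = 117.3 − a·187 − b·298 = 125.15.
At (56, 133): z_contact = −11.6 + 13.8 + 125.15 = 127.3 m.
Depth below ground = 182 − 127.3 = 55 m.

55 m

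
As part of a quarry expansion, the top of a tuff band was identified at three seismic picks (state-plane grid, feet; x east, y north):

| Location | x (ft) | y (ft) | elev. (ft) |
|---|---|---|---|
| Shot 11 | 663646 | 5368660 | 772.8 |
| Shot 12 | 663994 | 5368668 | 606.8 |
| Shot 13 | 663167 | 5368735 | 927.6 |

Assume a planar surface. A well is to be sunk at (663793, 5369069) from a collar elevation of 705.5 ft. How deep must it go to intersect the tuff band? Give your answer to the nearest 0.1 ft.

350.3 ft

Two edge vectors: Shot 11→Shot 12 = (348, 8, -166), Shot 11→Shot 13 = (-479, 75, 154.8).
Normal n = (Shot 11→Shot 12) × (Shot 11→Shot 13) = (13688.4, 25643.6, 29932).
So ∂z/∂x = −n_x/n_z = −0.457316584 and ∂z/∂y = −n_y/n_z = −0.856728585.
Intercept c from Shot 11: 772.8 + 303496.32 + 4599484.48 = 4903753.61.
At (663793, 5369069): z_contact = −303563.55 − 4599834.89 + 4903753.61 = 355.17 ft.
Depth below ground = 705.5 − 355.17 = 350.3 ft.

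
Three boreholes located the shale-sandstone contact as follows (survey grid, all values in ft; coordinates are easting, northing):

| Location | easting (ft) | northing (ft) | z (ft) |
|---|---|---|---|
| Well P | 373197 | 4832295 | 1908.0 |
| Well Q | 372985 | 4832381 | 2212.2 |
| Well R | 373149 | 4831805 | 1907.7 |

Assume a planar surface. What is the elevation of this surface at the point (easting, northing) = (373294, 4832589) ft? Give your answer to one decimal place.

Let the plane be z = a·easting + b·northing + c.
Well Q−Well P: −212a + 86b = 304.2;  Well R−Well P: −48a − 490b = −0.3.
Solving gives a = −1.379825568, b = 0.135778831.
Then c = 1908 − a·373197 − b·4832295 = −139268.60.
At (373294, 4832589): z = −515080.6 + 656163.3 − 139268.60 = 1814.1 ft.

1814.1 ft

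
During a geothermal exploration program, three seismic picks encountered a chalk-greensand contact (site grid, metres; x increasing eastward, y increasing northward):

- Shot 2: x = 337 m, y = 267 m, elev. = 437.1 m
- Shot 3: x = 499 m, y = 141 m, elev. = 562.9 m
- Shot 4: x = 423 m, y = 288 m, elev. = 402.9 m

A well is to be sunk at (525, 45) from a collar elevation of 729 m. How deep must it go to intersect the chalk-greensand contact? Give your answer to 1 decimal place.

58.8 m

Two edge vectors: Shot 2→Shot 3 = (162, -126, 125.8), Shot 2→Shot 4 = (86, 21, -34.2).
Normal n = (Shot 2→Shot 3) × (Shot 2→Shot 4) = (1667.4, 16359.2, 14238).
So ∂z/∂x = −n_x/n_z = −0.11711 and ∂z/∂y = −n_y/n_z = −1.14898.
Intercept c from Shot 2: 437.1 + 39.47 + 306.78 = 783.34.
At (525, 45): z_contact = −61.48 − 51.70 + 783.34 = 670.16 m.
Depth below ground = 729 − 670.16 = 58.8 m.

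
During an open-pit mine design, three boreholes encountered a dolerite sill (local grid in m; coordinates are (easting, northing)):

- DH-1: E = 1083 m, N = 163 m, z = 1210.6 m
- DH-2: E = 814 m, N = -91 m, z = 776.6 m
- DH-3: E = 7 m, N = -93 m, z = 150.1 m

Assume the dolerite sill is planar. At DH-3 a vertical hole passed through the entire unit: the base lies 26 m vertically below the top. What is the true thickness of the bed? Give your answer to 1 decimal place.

16.8 m

Two edge vectors: DH-1→DH-2 = (-269, -254, -434), DH-1→DH-3 = (-1076, -256, -1060.5).
Normal n = (DH-1→DH-2) × (DH-1→DH-3) = (158263, 181709.5, -204440).
So ∂z/∂E = −n_x/n_z = 0.77413 and ∂z/∂N = −n_y/n_z = 0.88882.
|∇z| = √(a²+b²) = 1.17867, so dip δ = arctan(1.17867) = 49.69°.
True thickness = vertical thickness × cos δ = 26 × cos 49.69° = 16.8 m.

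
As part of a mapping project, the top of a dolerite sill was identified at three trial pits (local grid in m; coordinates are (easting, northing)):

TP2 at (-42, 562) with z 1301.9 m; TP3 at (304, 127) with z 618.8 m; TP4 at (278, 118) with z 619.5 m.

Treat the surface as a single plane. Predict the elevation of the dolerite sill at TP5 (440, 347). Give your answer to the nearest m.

825 m

Let the plane be z = a·E + b·N + c.
TP3−TP2: 346a − 435b = −683.1;  TP4−TP2: 320a − 444b = −682.4.
Solving gives a = −0.44734, b = 1.21453.
Then c = 1301.9 − a·-42 − b·562 = 600.55.
At (440, 347): z = −196.8 + 421.4 + 600.55 = 825.2 m.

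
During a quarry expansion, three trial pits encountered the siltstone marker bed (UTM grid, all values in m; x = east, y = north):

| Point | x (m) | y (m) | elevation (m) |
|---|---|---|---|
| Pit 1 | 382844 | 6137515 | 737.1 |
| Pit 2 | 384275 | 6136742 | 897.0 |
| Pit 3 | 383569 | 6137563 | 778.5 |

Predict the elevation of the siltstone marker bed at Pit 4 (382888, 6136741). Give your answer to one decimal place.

Let the plane be z = a·x + b·y + c.
Pit 2−Pit 1: 1431a − 773b = 159.9;  Pit 3−Pit 1: 725a + 48b = 41.4.
Solving gives a = 0.063068797, b = −0.090101619.
Then c = 737.1 − a·382844 − b·6137515 = 529591.63.
At (382888, 6136741): z = 24148.3 − 552930.3 + 529591.63 = 809.6 m.

809.6 m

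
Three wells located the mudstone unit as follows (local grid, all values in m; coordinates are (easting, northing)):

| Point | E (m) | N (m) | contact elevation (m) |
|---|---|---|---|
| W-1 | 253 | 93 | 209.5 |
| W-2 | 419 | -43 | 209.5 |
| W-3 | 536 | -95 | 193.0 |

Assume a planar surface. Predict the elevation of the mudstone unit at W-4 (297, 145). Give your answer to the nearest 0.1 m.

Let the plane be z = a·E + b·N + c.
W-2−W-1: 166a − 136b = 0;  W-3−W-1: 283a − 188b = −16.5.
Solving gives a = −0.30824, b = −0.37624.
Then c = 209.5 − a·253 − b·93 = 322.48.
At (297, 145): z = −91.5 − 54.6 + 322.48 = 176.4 m.

176.4 m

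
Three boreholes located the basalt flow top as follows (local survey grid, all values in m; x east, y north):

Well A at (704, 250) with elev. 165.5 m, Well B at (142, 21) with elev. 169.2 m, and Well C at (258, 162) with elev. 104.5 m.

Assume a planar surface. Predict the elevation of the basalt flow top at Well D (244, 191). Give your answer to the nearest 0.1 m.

80.9 m

Two edge vectors: Well A→Well B = (-562, -229, 3.7), Well A→Well C = (-446, -88, -61).
Normal n = (Well A→Well B) × (Well A→Well C) = (14294.6, -35932.2, -52678).
So ∂z/∂x = −n_x/n_z = 0.27136 and ∂z/∂y = −n_y/n_z = −0.68211.
Intercept c from Well A: 165.5 − 191.04 + 170.53 = 144.99.
At (244, 191): z = 66.2 − 130.3 + 144.99 = 80.9 m.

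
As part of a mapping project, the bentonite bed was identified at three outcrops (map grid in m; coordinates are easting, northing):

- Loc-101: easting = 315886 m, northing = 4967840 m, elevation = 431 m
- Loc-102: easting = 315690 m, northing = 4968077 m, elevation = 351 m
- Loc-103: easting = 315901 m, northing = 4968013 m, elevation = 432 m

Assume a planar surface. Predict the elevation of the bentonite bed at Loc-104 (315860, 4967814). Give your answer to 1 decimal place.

421.9 m

Two edge vectors: Loc-101→Loc-102 = (-196, 237, -80), Loc-101→Loc-103 = (15, 173, 1).
Normal n = (Loc-101→Loc-102) × (Loc-101→Loc-103) = (14077, -1004, -37463).
So ∂z/∂easting = −n_x/n_z = 0.375757414 and ∂z/∂northing = −n_y/n_z = −0.026799776.
Intercept c from Loc-101: 431 − 118696.51 + 133137.00 = 14871.49.
At (315860, 4967814): z = 118686.7 − 133136.3 + 14871.49 = 421.9 m.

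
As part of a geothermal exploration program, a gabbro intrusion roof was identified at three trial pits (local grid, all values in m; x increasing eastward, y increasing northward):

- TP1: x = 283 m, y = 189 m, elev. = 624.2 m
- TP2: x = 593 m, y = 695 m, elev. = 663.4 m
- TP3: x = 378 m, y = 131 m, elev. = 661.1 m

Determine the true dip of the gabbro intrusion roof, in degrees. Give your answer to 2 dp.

Two edge vectors: TP1→TP2 = (310, 506, 39.2), TP1→TP3 = (95, -58, 36.9).
Normal n = (TP1→TP2) × (TP1→TP3) = (20945, -7715, -66050).
So ∂z/∂x = −n_x/n_z = 0.31711 and ∂z/∂y = −n_y/n_z = −0.11681.
Gradient magnitude |∇z| = √(a² + b²) = √(0.10056 + 0.01364) = 0.33794.
True dip = arctan(0.33794) = 18.67°, dipping toward WNW (azimuth ≈ 290°).

18.67°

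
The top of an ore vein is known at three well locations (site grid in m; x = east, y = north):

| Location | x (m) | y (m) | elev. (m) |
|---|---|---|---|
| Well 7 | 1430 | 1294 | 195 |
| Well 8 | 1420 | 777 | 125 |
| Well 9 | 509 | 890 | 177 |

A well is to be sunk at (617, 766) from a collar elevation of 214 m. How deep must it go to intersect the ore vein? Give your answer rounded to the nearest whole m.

Let the plane be z = a·x + b·y + c.
Well 8−Well 7: −10a − 517b = −70;  Well 9−Well 7: −921a − 404b = −18.
Solving gives a = −0.04019, b = 0.13617.
Then c = 195 − a·1430 − b·1294 = 76.26.
At (617, 766): z_contact = −24.8 + 104.3 + 76.26 = 155.8 m.
Depth below ground = 214 − 155.8 = 58 m.

58 m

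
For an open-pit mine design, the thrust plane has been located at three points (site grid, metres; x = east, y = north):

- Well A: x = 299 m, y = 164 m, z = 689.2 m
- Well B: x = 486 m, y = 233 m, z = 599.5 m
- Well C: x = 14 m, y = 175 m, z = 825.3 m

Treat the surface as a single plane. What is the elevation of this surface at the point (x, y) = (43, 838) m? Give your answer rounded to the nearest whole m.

Let the plane be z = a·x + b·y + c.
Well B−Well A: 187a + 69b = −89.7;  Well C−Well A: −285a + 11b = 136.1.
Solving gives a = −0.47775, b = −0.00524.
Then c = 689.2 − a·299 − b·164 = 832.91.
At (43, 838): z = −20.5 − 4.4 + 832.91 = 808.0 m.

808 m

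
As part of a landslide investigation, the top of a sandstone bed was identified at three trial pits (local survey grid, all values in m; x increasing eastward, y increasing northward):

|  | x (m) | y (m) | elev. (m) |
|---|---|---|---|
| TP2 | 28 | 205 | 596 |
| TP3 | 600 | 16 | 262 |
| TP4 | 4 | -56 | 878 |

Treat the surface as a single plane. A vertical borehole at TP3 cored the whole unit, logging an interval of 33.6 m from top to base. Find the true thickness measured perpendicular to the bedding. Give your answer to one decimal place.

20.0 m

Two edge vectors: TP2→TP3 = (572, -189, -334), TP2→TP4 = (-24, -261, 282).
Normal n = (TP2→TP3) × (TP2→TP4) = (-140472, -153288, -153828).
So ∂z/∂x = −n_x/n_z = −0.91318 and ∂z/∂y = −n_y/n_z = −0.99649.
|∇z| = √(a²+b²) = 1.35162, so dip δ = arctan(1.35162) = 53.50°.
True thickness = vertical thickness × cos δ = 33.6 × cos 53.50° = 20.0 m.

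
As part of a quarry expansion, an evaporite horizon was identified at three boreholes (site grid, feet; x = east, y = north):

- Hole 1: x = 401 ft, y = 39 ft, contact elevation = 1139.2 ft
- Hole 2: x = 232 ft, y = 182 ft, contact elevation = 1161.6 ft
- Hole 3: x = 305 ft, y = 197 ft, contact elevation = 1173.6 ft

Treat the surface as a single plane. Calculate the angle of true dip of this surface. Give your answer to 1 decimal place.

16.8°

Let the plane be z = a·x + b·y + c.
Hole 2−Hole 1: −169a + 143b = 22.4;  Hole 3−Hole 1: −96a + 158b = 34.4.
Solving gives a = 0.10637, b = 0.28235.
Gradient magnitude |∇z| = √(a² + b²) = √(0.01131 + 0.07972) = 0.30172.
True dip = arctan(0.30172) = 16.8°, dipping toward SSW (azimuth ≈ 201°).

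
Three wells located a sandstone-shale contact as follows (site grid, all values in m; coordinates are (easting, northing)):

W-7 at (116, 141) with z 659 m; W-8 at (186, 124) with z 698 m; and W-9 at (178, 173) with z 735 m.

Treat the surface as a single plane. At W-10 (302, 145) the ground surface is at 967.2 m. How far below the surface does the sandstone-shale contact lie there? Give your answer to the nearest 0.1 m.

161.3 m

Let the plane be z = a·E + b·N + c.
W-8−W-7: 70a − 17b = 39;  W-9−W-7: 62a + 32b = 76.
Solving gives a = 0.77110, b = 0.88100.
Then c = 659 − a·116 − b·141 = 445.33.
At (302, 145): z_contact = 232.87 + 127.74 + 445.33 = 805.95 m.
Depth below ground = 967.2 − 805.95 = 161.3 m.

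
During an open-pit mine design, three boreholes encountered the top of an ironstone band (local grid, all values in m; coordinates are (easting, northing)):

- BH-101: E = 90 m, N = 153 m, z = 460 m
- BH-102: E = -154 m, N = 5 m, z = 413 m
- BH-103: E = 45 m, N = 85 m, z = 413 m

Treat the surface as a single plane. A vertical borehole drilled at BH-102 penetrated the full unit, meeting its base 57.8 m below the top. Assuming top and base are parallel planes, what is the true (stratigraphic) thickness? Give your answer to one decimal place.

Let the plane be z = a·E + b·N + c.
BH-102−BH-101: −244a − 148b = −47;  BH-103−BH-101: −45a − 68b = −47.
Solving gives a = −0.37857, b = 0.94170.
|∇z| = √(a²+b²) = 1.01495, so dip δ = arctan(1.01495) = 45.43°.
True thickness = vertical thickness × cos δ = 57.8 × cos 45.43° = 40.6 m.

40.6 m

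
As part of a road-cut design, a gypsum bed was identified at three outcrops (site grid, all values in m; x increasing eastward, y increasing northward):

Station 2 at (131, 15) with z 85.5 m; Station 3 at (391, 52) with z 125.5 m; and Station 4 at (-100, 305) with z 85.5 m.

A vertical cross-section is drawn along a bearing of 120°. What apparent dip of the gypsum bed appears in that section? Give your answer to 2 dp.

Two edge vectors: Station 2→Station 3 = (260, 37, 40), Station 2→Station 4 = (-231, 290, 0).
Normal n = (Station 2→Station 3) × (Station 2→Station 4) = (-11600, -9240, 83947).
So ∂z/∂x = −n_x/n_z = 0.13818 and ∂z/∂y = −n_y/n_z = 0.11007.
Unit vector along 120° is (sin 120°, cos 120°) = (0.8660, -0.5000).
Slope in that direction = a·(0.8660) + b·(-0.5000) = 0.06463.
Apparent dip = arctan|0.06463| = 3.70° (true dip is 10.0°, so apparent ≤ true as expected).

3.70°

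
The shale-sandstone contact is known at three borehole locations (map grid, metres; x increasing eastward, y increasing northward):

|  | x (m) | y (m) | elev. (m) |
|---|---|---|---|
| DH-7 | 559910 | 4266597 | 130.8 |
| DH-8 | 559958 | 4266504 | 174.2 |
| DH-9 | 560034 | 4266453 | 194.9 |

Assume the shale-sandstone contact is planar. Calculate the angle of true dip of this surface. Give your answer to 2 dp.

Let the plane be z = a·x + b·y + c.
DH-8−DH-7: 48a − 93b = 43.4;  DH-9−DH-7: 124a − 144b = 64.1.
Solving gives a = −0.06240, b = −0.49887.
Gradient magnitude |∇z| = √(a² + b²) = √(0.00389 + 0.24888) = 0.50276.
True dip = arctan(0.50276) = 26.69°, dipping toward N (azimuth ≈ 007°).

26.69°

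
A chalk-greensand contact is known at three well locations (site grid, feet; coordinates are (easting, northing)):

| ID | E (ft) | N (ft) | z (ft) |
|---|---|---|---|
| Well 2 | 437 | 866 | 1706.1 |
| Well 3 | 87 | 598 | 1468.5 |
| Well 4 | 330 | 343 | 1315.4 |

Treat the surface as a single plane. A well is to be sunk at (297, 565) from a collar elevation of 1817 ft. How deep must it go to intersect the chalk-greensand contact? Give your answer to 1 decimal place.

Two edge vectors: Well 2→Well 3 = (-350, -268, -237.6), Well 2→Well 4 = (-107, -523, -390.7).
Normal n = (Well 2→Well 3) × (Well 2→Well 4) = (-19557.2, -111321.8, 154374).
So ∂z/∂E = −n_x/n_z = 0.12669 and ∂z/∂N = −n_y/n_z = 0.72112.
Intercept c from Well 2: 1706.1 − 55.36 − 624.49 = 1026.25.
At (297, 565): z_contact = 37.63 + 407.43 + 1026.25 = 1471.31 ft.
Depth below ground = 1817 − 1471.31 = 345.7 ft.

345.7 ft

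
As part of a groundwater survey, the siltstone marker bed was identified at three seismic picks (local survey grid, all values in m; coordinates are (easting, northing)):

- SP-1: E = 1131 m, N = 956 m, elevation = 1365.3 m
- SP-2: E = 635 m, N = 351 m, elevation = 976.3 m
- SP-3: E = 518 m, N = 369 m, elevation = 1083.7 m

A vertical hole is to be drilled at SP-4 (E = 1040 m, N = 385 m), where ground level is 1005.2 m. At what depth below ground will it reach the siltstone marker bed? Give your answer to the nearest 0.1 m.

Let the plane be z = a·E + b·N + c.
SP-2−SP-1: −496a − 605b = −389;  SP-3−SP-1: −613a − 587b = −281.6.
Solving gives a = −0.727297, b = 1.239238.
Then c = 1365.3 − a·1131 − b·956 = 1003.16.
At (1040, 385): z_contact = −756.39 + 477.11 + 1003.16 = 723.88 m.
Depth below ground = 1005.2 − 723.88 = 281.3 m.

281.3 m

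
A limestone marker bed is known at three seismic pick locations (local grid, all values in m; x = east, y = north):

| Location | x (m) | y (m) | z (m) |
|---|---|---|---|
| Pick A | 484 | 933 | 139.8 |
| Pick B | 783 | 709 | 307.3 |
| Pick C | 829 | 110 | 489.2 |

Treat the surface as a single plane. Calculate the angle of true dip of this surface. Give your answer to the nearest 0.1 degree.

24.2°

Let the plane be z = a·x + b·y + c.
Pick B−Pick A: 299a − 224b = 167.5;  Pick C−Pick A: 345a − 823b = 349.4.
Solving gives a = 0.35301, b = −0.27656.
Gradient magnitude |∇z| = √(a² + b²) = √(0.12462 + 0.07649) = 0.44845.
True dip = arctan(0.44845) = 24.2°, dipping toward NW (azimuth ≈ 308°).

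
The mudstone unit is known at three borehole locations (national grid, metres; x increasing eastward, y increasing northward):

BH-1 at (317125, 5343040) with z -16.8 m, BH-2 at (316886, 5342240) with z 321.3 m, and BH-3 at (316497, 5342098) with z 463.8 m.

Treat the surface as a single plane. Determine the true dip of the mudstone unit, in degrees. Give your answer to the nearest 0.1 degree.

Two edge vectors: BH-1→BH-2 = (-239, -800, 338.1), BH-1→BH-3 = (-628, -942, 480.6).
Normal n = (BH-1→BH-2) × (BH-1→BH-3) = (-65989.8, -97463.4, -277262).
So ∂z/∂x = −n_x/n_z = −0.23801 and ∂z/∂y = −n_y/n_z = −0.35152.
Gradient magnitude |∇z| = √(a² + b²) = √(0.05665 + 0.12357) = 0.42452.
True dip = arctan(0.42452) = 23.0°, dipping toward NE (azimuth ≈ 034°).

23.0°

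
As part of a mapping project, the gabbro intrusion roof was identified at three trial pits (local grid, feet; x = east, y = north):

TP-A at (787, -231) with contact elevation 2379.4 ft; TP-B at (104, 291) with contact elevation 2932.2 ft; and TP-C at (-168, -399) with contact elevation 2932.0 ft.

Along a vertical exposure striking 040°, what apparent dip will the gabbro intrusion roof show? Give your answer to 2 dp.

Let the plane be z = a·x + b·y + c.
TP-B−TP-A: −683a + 522b = 552.8;  TP-C−TP-A: −955a − 168b = 552.6.
Solving gives a = −0.62181, b = 0.24541.
Unit vector along 040° is (sin 40°, cos 40°) = (0.6428, 0.7660).
Slope in that direction = a·(0.6428) + b·(0.7660) = −0.21170.
Apparent dip = arctan|0.21170| = 11.95° (true dip is 33.8°, so apparent ≤ true as expected).

11.95°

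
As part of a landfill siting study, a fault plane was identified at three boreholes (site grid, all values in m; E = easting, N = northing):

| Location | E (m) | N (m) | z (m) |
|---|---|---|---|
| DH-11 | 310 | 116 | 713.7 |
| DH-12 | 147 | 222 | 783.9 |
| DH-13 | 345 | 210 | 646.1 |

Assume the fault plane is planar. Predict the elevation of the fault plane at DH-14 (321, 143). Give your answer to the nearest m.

Let the plane be z = a·E + b·N + c.
DH-12−DH-11: −163a + 106b = 70.2;  DH-13−DH-11: 35a + 94b = −67.6.
Solving gives a = −0.72322, b = −0.44986.
Then c = 713.7 − a·310 − b·116 = 990.08.
At (321, 143): z = −232.2 − 64.3 + 990.08 = 693.6 m.

694 m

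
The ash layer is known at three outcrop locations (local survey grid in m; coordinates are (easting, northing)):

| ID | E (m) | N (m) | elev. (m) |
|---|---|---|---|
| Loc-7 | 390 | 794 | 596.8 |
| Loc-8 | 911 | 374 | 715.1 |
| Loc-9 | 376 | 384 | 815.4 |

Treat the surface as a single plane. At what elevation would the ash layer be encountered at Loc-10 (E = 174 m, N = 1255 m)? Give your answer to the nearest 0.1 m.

Let the plane be z = a·E + b·N + c.
Loc-8−Loc-7: 521a − 420b = 118.3;  Loc-9−Loc-7: −14a − 410b = 218.6.
Solving gives a = −0.197317, b = −0.526433.
Then c = 596.8 − a·390 − b·794 = 1091.74.
At (174, 1255): z = −34.3 − 660.7 + 1091.74 = 396.7 m.

396.7 m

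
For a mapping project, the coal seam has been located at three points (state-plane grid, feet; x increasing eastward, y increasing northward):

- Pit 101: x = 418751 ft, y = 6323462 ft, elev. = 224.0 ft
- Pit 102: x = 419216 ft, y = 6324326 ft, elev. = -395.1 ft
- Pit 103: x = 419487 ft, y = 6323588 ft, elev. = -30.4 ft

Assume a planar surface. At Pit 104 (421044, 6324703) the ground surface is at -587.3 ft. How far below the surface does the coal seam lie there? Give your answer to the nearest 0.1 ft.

477.1 ft

Let the plane be z = a·x + b·y + c.
Pit 102−Pit 101: 465a + 864b = −619.1;  Pit 103−Pit 101: 736a + 126b = −254.4.
Solving gives a = −0.245611574, b = −0.584364142.
Then c = 224 − a·418751 − b·6323462 = 3798278.54.
At (421044, 6324703): z_contact = −103413.28 − 3695929.64 + 3798278.54 = -1064.38 ft.
Depth below ground = -587.3 − (-1064.38) = 477.1 ft.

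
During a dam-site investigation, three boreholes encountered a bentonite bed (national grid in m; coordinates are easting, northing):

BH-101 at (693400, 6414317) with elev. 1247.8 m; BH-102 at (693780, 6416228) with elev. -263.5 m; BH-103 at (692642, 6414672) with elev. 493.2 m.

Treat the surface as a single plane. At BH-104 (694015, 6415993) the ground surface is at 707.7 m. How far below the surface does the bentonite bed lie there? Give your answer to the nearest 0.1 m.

624.2 m

Two edge vectors: BH-101→BH-102 = (380, 1911, -1511.3), BH-101→BH-103 = (-758, 355, -754.6).
Normal n = (BH-101→BH-102) × (BH-101→BH-103) = (-905529.1, 1432313.4, 1583438).
So ∂z/∂easting = −n_x/n_z = 0.571875312 and ∂z/∂northing = −n_y/n_z = −0.904559193.
Intercept c from BH-101: 1247.8 − 396538.34 + 5802129.41 = 5406838.87.
At (694015, 6415993): z_contact = 396890.04 − 5803645.45 + 5406838.87 = 83.46 m.
Depth below ground = 707.7 − 83.46 = 624.2 m.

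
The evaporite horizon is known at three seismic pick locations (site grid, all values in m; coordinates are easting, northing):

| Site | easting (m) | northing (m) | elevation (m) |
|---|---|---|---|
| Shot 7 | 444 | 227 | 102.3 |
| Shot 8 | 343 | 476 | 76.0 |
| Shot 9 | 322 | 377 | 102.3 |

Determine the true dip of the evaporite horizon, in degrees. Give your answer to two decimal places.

Two edge vectors: Shot 7→Shot 8 = (-101, 249, -26.3), Shot 7→Shot 9 = (-122, 150, 0).
Normal n = (Shot 7→Shot 8) × (Shot 7→Shot 9) = (3945, 3208.6, 15228).
So ∂z/∂easting = −n_x/n_z = −0.25906 and ∂z/∂northing = −n_y/n_z = −0.21070.
Gradient magnitude |∇z| = √(a² + b²) = √(0.06711 + 0.04440) = 0.33393.
True dip = arctan(0.33393) = 18.47°, dipping toward NE (azimuth ≈ 051°).

18.47°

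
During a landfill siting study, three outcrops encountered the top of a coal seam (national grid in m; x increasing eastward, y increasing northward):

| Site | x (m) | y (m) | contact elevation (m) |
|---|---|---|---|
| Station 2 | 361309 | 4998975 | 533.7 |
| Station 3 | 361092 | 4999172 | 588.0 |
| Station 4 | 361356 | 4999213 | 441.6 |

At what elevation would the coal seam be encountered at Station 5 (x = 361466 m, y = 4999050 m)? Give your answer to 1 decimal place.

Two edge vectors: Station 2→Station 3 = (-217, 197, 54.3), Station 2→Station 4 = (47, 238, -92.1).
Normal n = (Station 2→Station 3) × (Station 2→Station 4) = (-31067.1, -17433.6, -60905).
So ∂z/∂x = −n_x/n_z = −0.510091126 and ∂z/∂y = −n_y/n_z = −0.286242509.
Intercept c from Station 2: 533.7 + 184300.51 + 1430919.15 = 1615753.36.
At (361466, 4999050): z = −184380.6 − 1430940.6 + 1615753.36 = 432.1 m.

432.1 m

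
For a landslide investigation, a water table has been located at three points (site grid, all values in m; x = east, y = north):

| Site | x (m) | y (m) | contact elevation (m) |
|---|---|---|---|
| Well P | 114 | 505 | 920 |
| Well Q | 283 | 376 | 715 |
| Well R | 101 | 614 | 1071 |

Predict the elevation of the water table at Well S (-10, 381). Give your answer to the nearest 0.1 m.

772.0 m

Two edge vectors: Well P→Well Q = (169, -129, -205), Well P→Well R = (-13, 109, 151).
Normal n = (Well P→Well Q) × (Well P→Well R) = (2866, -22854, 16744).
So ∂z/∂x = −n_x/n_z = −0.17117 and ∂z/∂y = −n_y/n_z = 1.36491.
Intercept c from Well P: 920 + 19.51 − 689.28 = 250.23.
At (-10, 381): z = 1.7 + 520.0 + 250.23 = 772.0 m.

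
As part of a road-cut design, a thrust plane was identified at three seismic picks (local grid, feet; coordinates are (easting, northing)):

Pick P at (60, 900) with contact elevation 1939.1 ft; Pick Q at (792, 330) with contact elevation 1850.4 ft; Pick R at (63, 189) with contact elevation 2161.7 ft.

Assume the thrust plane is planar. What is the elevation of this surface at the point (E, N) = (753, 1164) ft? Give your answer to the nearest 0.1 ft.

Let the plane be z = a·E + b·N + c.
Pick Q−Pick P: 732a − 570b = −88.7;  Pick R−Pick P: 3a − 711b = 222.6.
Solving gives a = −0.366170, b = −0.314625.
Then c = 1939.1 − a·60 − b·900 = 2244.23.
At (753, 1164): z = −275.7 − 366.2 + 2244.23 = 1602.3 ft.

1602.3 ft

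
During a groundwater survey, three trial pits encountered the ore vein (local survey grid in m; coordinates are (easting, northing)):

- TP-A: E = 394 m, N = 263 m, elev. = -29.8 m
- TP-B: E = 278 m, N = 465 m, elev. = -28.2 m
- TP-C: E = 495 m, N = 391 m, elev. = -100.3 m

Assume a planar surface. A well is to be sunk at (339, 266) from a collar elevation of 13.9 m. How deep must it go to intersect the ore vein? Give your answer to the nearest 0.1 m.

21.8 m

Two edge vectors: TP-A→TP-B = (-116, 202, 1.6), TP-A→TP-C = (101, 128, -70.5).
Normal n = (TP-A→TP-B) × (TP-A→TP-C) = (-14445.8, -8016.4, -35250).
So ∂z/∂E = −n_x/n_z = −0.40981 and ∂z/∂N = −n_y/n_z = −0.22742.
Intercept c from TP-A: -29.8 + 161.47 + 59.81 = 191.48.
At (339, 266): z_contact = −138.93 − 60.49 + 191.48 = -7.94 m.
Depth below ground = 13.9 − (-7.94) = 21.8 m.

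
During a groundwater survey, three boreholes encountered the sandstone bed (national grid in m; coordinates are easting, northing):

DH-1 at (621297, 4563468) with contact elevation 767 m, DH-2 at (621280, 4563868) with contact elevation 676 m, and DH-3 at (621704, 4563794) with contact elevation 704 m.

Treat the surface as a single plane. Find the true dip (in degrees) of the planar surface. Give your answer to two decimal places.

Let the plane be z = a·easting + b·northing + c.
DH-2−DH-1: −17a + 400b = −91;  DH-3−DH-1: 407a + 326b = −63.
Solving gives a = 0.02653, b = −0.22637.
Gradient magnitude |∇z| = √(a² + b²) = √(0.00070 + 0.05124) = 0.22792.
True dip = arctan(0.22792) = 12.84°, dipping toward N (azimuth ≈ 353°).

12.84°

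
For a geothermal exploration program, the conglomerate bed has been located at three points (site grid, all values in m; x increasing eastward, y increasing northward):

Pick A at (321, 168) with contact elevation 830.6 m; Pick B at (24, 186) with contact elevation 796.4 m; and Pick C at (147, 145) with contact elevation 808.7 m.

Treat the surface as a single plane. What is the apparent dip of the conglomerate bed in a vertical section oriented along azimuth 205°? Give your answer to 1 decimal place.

Let the plane be z = a·x + b·y + c.
Pick B−Pick A: −297a + 18b = −34.2;  Pick C−Pick A: −174a − 23b = −21.9.
Solving gives a = 0.11852, b = 0.05556.
Unit vector along 205° is (sin 205°, cos 205°) = (-0.4226, -0.9063).
Slope in that direction = a·(-0.4226) + b·(-0.9063) = −0.10044.
Apparent dip = arctan|0.10044| = 5.7° (true dip is 7.5°, so apparent ≤ true as expected).

5.7°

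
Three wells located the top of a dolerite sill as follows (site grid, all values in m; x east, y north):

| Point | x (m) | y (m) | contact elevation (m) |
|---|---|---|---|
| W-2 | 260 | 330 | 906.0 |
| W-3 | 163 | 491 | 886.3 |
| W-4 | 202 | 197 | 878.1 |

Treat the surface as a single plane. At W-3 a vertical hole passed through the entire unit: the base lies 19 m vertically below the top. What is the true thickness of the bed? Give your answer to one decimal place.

Two edge vectors: W-2→W-3 = (-97, 161, -19.7), W-2→W-4 = (-58, -133, -27.9).
Normal n = (W-2→W-3) × (W-2→W-4) = (-7112, -1563.7, 22239).
So ∂z/∂x = −n_x/n_z = 0.31980 and ∂z/∂y = −n_y/n_z = 0.07031.
|∇z| = √(a²+b²) = 0.32744, so dip δ = arctan(0.32744) = 18.13°.
True thickness = vertical thickness × cos δ = 19 × cos 18.13° = 18.1 m.

18.1 m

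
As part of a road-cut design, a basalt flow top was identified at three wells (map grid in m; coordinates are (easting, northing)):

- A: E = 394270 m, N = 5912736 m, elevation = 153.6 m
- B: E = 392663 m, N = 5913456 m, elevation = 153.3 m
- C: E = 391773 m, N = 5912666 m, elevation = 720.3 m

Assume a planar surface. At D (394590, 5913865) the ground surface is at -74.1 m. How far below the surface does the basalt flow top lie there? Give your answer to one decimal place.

379.3 m

Two edge vectors: A→B = (-1607, 720, -0.3), A→C = (-2497, -70, 566.7).
Normal n = (A→B) × (A→C) = (408003, 911436, 1910330).
So ∂z/∂E = −n_x/n_z = −0.213577235 and ∂z/∂N = −n_y/n_z = −0.477109191.
Intercept c from A: 153.6 + 84207.10 + 2821020.69 = 2905381.38.
At (394590, 5913865): z_contact = −84275.44 − 2821559.34 + 2905381.38 = -453.40 m.
Depth below ground = -74.1 − (-453.40) = 379.3 m.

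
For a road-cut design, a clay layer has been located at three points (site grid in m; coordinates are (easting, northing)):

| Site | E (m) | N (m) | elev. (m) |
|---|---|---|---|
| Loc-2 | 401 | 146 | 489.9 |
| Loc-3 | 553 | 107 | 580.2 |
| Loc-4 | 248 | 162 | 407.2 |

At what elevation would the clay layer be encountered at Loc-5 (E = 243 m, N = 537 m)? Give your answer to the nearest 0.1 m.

272.6 m

Two edge vectors: Loc-2→Loc-3 = (152, -39, 90.3), Loc-2→Loc-4 = (-153, 16, -82.7).
Normal n = (Loc-2→Loc-3) × (Loc-2→Loc-4) = (1780.5, -1245.5, -3535).
So ∂z/∂E = −n_x/n_z = 0.50368 and ∂z/∂N = −n_y/n_z = −0.35233.
Intercept c from Loc-2: 489.9 − 201.97 + 51.44 = 339.37.
At (243, 537): z = 122.4 − 189.2 + 339.37 = 272.6 m.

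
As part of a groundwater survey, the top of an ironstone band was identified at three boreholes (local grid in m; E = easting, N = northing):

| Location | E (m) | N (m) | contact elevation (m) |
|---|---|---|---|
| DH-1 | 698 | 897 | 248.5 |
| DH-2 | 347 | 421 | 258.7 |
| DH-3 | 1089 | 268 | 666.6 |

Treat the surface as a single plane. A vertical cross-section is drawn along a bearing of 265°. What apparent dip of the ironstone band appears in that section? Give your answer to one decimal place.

Two edge vectors: DH-1→DH-2 = (-351, -476, 10.2), DH-1→DH-3 = (391, -629, 418.1).
Normal n = (DH-1→DH-2) × (DH-1→DH-3) = (-192599.8, 150741.3, 406895).
So ∂z/∂E = −n_x/n_z = 0.47334 and ∂z/∂N = −n_y/n_z = −0.37047.
Unit vector along 265° is (sin 265°, cos 265°) = (-0.9962, -0.0872).
Slope in that direction = a·(-0.9962) + b·(-0.0872) = −0.43925.
Apparent dip = arctan|0.43925| = 23.7° (true dip is 31.0°, so apparent ≤ true as expected).

23.7°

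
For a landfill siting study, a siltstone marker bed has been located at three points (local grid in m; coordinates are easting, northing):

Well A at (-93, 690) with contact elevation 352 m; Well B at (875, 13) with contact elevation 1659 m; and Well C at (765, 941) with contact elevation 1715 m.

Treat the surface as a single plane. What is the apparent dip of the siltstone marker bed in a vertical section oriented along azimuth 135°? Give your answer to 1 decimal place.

Let the plane be z = a·easting + b·northing + c.
Well B−Well A: 968a − 677b = 1307;  Well C−Well A: 858a + 251b = 1363.
Solving gives a = 1.51828, b = 0.24031.
Unit vector along 135° is (sin 135°, cos 135°) = (0.7071, -0.7071).
Slope in that direction = a·(0.7071) + b·(-0.7071) = 0.90366.
Apparent dip = arctan|0.90366| = 42.1° (true dip is 57.0°, so apparent ≤ true as expected).

42.1°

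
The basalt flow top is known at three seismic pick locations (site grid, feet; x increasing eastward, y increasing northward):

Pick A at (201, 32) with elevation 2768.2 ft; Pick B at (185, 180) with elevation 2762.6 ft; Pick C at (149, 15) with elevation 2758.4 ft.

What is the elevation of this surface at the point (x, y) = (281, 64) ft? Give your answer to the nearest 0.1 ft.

Let the plane be z = a·x + b·y + c.
Pick B−Pick A: −16a + 148b = −5.6;  Pick C−Pick A: −52a − 17b = −9.8.
Solving gives a = 0.19398, b = −0.01687.
Then c = 2768.2 − a·201 − b·32 = 2729.75.
At (281, 64): z = 54.5 − 1.1 + 2729.75 = 2783.2 ft.

2783.2 ft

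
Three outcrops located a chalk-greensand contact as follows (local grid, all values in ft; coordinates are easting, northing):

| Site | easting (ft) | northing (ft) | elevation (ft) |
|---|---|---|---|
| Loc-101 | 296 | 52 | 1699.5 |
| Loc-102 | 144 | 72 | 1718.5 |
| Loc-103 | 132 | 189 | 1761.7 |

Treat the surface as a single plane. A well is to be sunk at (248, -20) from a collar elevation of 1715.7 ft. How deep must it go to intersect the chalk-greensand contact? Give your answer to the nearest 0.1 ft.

38.5 ft

Two edge vectors: Loc-101→Loc-102 = (-152, 20, 19), Loc-101→Loc-103 = (-164, 137, 62.2).
Normal n = (Loc-101→Loc-102) × (Loc-101→Loc-103) = (-1359, 6338.4, -17544).
So ∂z/∂easting = −n_x/n_z = −0.07746 and ∂z/∂northing = −n_y/n_z = 0.36129.
Intercept c from Loc-101: 1699.5 + 22.93 − 18.79 = 1703.64.
At (248, -20): z_contact = −19.21 − 7.23 + 1703.64 = 1677.21 ft.
Depth below ground = 1715.7 − 1677.21 = 38.5 ft.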